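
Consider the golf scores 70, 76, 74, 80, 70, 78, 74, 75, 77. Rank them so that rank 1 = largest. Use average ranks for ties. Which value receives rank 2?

Sorted (descending): 80, 78, 77, 76, 75, 74, 74, 70, 70
The 2 values of 74 occupy positions 6–7 → average rank (6+7)/2 = 6.5.
The 2 values of 70 occupy positions 8–9 → average rank (8+9)/2 = 8.5.
Rank 2 → value 78.

78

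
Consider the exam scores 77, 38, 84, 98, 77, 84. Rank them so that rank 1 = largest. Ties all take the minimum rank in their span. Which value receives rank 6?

Sorted (descending): 98, 84, 84, 77, 77, 38
The 2 values of 84 occupy positions 2–3 → each gets rank 2.
The 2 values of 77 occupy positions 4–5 → each gets rank 4.
Rank 6 → value 38.

38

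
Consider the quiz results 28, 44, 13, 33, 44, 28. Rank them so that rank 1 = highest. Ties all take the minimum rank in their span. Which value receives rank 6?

13

Sorted (descending): 44, 44, 33, 28, 28, 13
The 2 values of 44 occupy positions 1–2 → each gets rank 1.
The 2 values of 28 occupy positions 4–5 → each gets rank 4.
Rank 6 → value 13.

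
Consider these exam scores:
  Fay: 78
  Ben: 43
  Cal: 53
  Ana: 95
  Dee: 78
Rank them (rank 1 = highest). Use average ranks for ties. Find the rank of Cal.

Sorted (descending): 95, 78, 78, 53, 43
The 2 values of 78 occupy positions 2–3 → average rank (2+3)/2 = 2.5.
Cal has value 53 → rank 4.

4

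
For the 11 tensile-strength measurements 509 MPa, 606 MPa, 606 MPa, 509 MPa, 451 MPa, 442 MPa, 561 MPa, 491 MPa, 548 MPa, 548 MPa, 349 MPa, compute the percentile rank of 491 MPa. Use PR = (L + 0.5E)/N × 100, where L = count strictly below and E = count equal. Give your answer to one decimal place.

N = 11.
Strictly below 491: 3. Equal to 491: 1.
PR = (3 + 0.5·1)/11 × 100 = 31.8

31.8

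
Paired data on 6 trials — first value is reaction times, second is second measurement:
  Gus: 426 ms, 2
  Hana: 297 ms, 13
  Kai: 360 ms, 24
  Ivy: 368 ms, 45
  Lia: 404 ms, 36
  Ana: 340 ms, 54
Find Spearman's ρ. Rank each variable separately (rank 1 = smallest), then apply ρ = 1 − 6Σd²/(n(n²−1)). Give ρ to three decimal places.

-0.257

Ranks of variable 1: 6, 1, 3, 4, 5, 2
Ranks of variable 2: 1, 2, 3, 5, 4, 6
d = r₁ − r₂: 5, -1, 0, -1, 1, -4
d²: 25, 1, 0, 1, 1, 16; Σd² = 44
ρ = 1 − 6·44/(6·35) = 1 − 264/210 = -0.257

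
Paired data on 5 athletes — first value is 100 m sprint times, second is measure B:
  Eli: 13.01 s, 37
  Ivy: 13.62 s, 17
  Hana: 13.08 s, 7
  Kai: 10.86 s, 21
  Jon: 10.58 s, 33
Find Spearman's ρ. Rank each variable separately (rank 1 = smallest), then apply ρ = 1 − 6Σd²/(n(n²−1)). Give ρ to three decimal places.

Ranks of variable 1: 3, 5, 4, 2, 1
Ranks of variable 2: 5, 2, 1, 3, 4
d = r₁ − r₂: -2, 3, 3, -1, -3
d²: 4, 9, 9, 1, 9; Σd² = 32
ρ = 1 − 6·32/(5·24) = 1 − 192/120 = -0.600

-0.600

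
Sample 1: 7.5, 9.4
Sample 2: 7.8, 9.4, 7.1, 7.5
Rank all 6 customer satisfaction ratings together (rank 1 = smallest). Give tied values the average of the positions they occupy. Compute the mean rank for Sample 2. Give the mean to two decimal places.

Sorted (ascending): 7.1, 7.5, 7.5, 7.8, 9.4, 9.4
The 2 values of 7.5 occupy positions 2–3 → average rank (2+3)/2 = 2.5.
The 2 values of 9.4 occupy positions 5–6 → average rank (5+6)/2 = 5.5.
Sample 2 values → pooled ranks: 7.8→4, 9.4→5.5, 7.1→1, 7.5→2.5
Mean rank = (4 + 5.5 + 1 + 2.5) / 4 = 3.25

3.25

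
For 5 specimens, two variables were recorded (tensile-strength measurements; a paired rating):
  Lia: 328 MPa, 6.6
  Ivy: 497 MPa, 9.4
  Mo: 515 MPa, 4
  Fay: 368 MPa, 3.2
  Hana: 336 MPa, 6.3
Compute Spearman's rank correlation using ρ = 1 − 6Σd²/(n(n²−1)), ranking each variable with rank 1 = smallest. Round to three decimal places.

-0.200

Ranks of variable 1: 1, 4, 5, 3, 2
Ranks of variable 2: 4, 5, 2, 1, 3
d = r₁ − r₂: -3, -1, 3, 2, -1
d²: 9, 1, 9, 4, 1; Σd² = 24
ρ = 1 − 6·24/(5·24) = 1 − 144/120 = -0.200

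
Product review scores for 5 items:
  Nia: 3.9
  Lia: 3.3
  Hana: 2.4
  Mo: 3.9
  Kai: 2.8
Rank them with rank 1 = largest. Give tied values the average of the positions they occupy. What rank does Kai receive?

Sorted (descending): 3.9, 3.9, 3.3, 2.8, 2.4
The 2 values of 3.9 occupy positions 1–2 → average rank (1+2)/2 = 1.5.
Kai has value 2.8 → rank 4.

4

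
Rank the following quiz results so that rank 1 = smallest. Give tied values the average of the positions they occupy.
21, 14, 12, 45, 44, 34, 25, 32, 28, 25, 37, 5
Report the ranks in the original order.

Sorted (ascending): 5, 12, 14, 21, 25, 25, 28, 32, 34, 37, 44, 45
The 2 values of 25 occupy positions 5–6 → average rank (5+6)/2 = 5.5.

4, 3, 2, 12, 11, 9, 5.5, 8, 7, 5.5, 10, 1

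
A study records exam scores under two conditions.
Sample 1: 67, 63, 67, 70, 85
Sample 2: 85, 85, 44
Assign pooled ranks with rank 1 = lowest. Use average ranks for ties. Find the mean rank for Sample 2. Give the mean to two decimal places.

Sorted (ascending): 44, 63, 67, 67, 70, 85, 85, 85
The 2 values of 67 occupy positions 3–4 → average rank (3+4)/2 = 3.5.
The 3 values of 85 occupy positions 6–8 → average rank 7.
Sample 2 values → pooled ranks: 85→7, 85→7, 44→1
Mean rank = (7 + 7 + 1) / 3 = 5.00

5.00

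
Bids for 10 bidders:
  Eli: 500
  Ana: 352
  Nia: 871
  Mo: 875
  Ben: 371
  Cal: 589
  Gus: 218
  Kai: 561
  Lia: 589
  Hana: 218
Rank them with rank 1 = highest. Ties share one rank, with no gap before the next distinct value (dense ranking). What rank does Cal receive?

Sorted (descending): 875, 871, 589, 589, 561, 500, 371, 352, 218, 218
The 2 values of 589 share dense rank 3.
The 2 values of 218 share dense rank 8.
Remaining distinct values take the next consecutive integers.
Cal has value 589 → rank 3.

3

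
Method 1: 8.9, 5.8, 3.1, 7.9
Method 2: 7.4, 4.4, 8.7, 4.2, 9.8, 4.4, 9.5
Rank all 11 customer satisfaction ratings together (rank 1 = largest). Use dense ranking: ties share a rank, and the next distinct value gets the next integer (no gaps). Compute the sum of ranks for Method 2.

Sorted (descending): 9.8, 9.5, 8.9, 8.7, 7.9, 7.4, 5.8, 4.4, 4.4, 4.2, 3.1
The 2 values of 4.4 share dense rank 8.
Remaining distinct values take the next consecutive integers.
Method 2 values → pooled ranks: 7.4→6, 4.4→8, 8.7→4, 4.2→9, 9.8→1, 4.4→8, 9.5→2
Rank sum = 6 + 8 + 4 + 9 + 1 + 8 + 2 = 38

38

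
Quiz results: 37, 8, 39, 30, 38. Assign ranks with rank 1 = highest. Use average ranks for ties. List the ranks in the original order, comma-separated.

Sorted (descending): 39, 38, 37, 30, 8
No ties — each value takes its position as its rank.

3, 5, 1, 4, 2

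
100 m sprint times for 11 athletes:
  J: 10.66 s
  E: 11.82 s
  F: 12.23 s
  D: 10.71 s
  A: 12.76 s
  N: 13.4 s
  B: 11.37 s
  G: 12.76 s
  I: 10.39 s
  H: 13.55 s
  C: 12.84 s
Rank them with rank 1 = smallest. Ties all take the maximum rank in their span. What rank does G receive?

8

Sorted (ascending): 10.39, 10.66, 10.71, 11.37, 11.82, 12.23, 12.76, 12.76, 12.84, 13.4, 13.55
The 2 values of 12.76 occupy positions 7–8 → each gets rank 8.
G has value 12.76 s → rank 8.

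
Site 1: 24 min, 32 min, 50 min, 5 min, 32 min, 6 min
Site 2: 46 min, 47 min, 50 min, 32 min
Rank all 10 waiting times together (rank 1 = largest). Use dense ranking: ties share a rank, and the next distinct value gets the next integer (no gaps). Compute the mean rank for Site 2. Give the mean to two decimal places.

2.50

Sorted (descending): 50, 50, 47, 46, 32, 32, 32, 24, 6, 5
The 2 values of 50 share dense rank 1.
The 3 values of 32 share dense rank 4.
Remaining distinct values take the next consecutive integers.
Site 2 values → pooled ranks: 46→3, 47→2, 50→1, 32→4
Mean rank = (3 + 2 + 1 + 4) / 4 = 2.50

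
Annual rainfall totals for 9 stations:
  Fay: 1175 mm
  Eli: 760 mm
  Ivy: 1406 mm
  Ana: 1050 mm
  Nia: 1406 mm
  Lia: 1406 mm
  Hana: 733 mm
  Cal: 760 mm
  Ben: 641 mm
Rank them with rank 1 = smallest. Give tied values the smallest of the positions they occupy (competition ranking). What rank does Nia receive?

7

Sorted (ascending): 641, 733, 760, 760, 1050, 1175, 1406, 1406, 1406
The 2 values of 760 occupy positions 3–4 → each gets rank 3.
The 3 values of 1406 occupy positions 7–9 → each gets rank 7.
Nia has value 1406 mm → rank 7.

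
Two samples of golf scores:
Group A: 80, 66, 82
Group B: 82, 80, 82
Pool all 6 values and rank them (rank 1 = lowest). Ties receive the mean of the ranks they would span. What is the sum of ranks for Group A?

8.5

Sorted (ascending): 66, 80, 80, 82, 82, 82
The 2 values of 80 occupy positions 2–3 → average rank (2+3)/2 = 2.5.
The 3 values of 82 occupy positions 4–6 → average rank 5.
Group A values → pooled ranks: 80→2.5, 66→1, 82→5
Rank sum = 2.5 + 1 + 5 = 8.5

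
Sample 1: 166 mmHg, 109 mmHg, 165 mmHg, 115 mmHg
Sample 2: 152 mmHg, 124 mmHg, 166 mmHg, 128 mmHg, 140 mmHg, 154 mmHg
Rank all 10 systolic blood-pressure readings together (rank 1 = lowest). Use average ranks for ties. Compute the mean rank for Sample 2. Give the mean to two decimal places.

Sorted (ascending): 109, 115, 124, 128, 140, 152, 154, 165, 166, 166
The 2 values of 166 occupy positions 9–10 → average rank (9+10)/2 = 9.5.
Sample 2 values → pooled ranks: 152→6, 124→3, 166→9.5, 128→4, 140→5, 154→7
Mean rank = (6 + 3 + 9.5 + 4 + 5 + 7) / 6 = 5.75

5.75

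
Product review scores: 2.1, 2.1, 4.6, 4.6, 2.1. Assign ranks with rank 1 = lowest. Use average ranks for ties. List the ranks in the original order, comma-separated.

2, 2, 4.5, 4.5, 2

Sorted (ascending): 2.1, 2.1, 2.1, 4.6, 4.6
The 3 values of 2.1 occupy positions 1–3 → average rank 2.
The 2 values of 4.6 occupy positions 4–5 → average rank (4+5)/2 = 4.5.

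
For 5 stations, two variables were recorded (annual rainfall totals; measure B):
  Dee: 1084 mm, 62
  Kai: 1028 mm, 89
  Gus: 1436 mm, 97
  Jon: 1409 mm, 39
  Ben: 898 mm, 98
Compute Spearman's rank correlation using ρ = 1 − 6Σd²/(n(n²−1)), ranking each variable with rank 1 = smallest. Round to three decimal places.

-0.400

Ranks of variable 1: 3, 2, 5, 4, 1
Ranks of variable 2: 2, 3, 4, 1, 5
d = r₁ − r₂: 1, -1, 1, 3, -4
d²: 1, 1, 1, 9, 16; Σd² = 28
ρ = 1 − 6·28/(5·24) = 1 − 168/120 = -0.400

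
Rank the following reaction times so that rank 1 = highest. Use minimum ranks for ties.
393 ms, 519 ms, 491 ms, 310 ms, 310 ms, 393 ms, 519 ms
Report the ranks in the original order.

Sorted (descending): 519, 519, 491, 393, 393, 310, 310
The 2 values of 519 occupy positions 1–2 → each gets rank 1.
The 2 values of 393 occupy positions 4–5 → each gets rank 4.
The 2 values of 310 occupy positions 6–7 → each gets rank 6.

4, 1, 3, 6, 6, 4, 1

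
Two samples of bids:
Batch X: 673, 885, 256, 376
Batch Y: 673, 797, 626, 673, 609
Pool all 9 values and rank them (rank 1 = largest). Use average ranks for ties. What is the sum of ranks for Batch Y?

23

Sorted (descending): 885, 797, 673, 673, 673, 626, 609, 376, 256
The 3 values of 673 occupy positions 3–5 → average rank 4.
Batch Y values → pooled ranks: 673→4, 797→2, 626→6, 673→4, 609→7
Rank sum = 4 + 2 + 6 + 4 + 7 = 23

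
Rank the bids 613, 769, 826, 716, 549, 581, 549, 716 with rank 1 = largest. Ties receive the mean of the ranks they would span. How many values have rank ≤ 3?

2

Sorted (descending): 826, 769, 716, 716, 613, 581, 549, 549
The 2 values of 716 occupy positions 3–4 → average rank (3+4)/2 = 3.5.
The 2 values of 549 occupy positions 7–8 → average rank (7+8)/2 = 7.5.
Ranks ≤ 3: {1, 2} → 2 values.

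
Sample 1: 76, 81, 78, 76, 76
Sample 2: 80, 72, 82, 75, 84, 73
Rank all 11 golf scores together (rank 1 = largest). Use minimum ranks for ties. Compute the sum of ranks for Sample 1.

Sorted (descending): 84, 82, 81, 80, 78, 76, 76, 76, 75, 73, 72
The 3 values of 76 occupy positions 6–8 → each gets rank 6.
Sample 1 values → pooled ranks: 76→6, 81→3, 78→5, 76→6, 76→6
Rank sum = 6 + 3 + 5 + 6 + 6 = 26

26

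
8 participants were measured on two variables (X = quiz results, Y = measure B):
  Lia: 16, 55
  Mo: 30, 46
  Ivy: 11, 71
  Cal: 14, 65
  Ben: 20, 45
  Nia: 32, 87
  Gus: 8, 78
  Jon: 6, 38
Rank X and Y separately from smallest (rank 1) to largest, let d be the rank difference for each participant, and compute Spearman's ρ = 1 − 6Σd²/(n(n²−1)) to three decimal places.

Ranks of variable 1: 5, 7, 3, 4, 6, 8, 2, 1
Ranks of variable 2: 4, 3, 6, 5, 2, 8, 7, 1
d = r₁ − r₂: 1, 4, -3, -1, 4, 0, -5, 0
d²: 1, 16, 9, 1, 16, 0, 25, 0; Σd² = 68
ρ = 1 − 6·68/(8·63) = 1 − 408/504 = 0.190

0.190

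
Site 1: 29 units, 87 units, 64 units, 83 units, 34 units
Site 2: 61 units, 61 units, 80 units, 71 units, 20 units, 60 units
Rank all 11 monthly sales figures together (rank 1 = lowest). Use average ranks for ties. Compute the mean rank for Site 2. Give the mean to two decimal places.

5.50

Sorted (ascending): 20, 29, 34, 60, 61, 61, 64, 71, 80, 83, 87
The 2 values of 61 occupy positions 5–6 → average rank (5+6)/2 = 5.5.
Site 2 values → pooled ranks: 61→5.5, 61→5.5, 80→9, 71→8, 20→1, 60→4
Mean rank = (5.5 + 5.5 + 9 + 8 + 1 + 4) / 6 = 5.50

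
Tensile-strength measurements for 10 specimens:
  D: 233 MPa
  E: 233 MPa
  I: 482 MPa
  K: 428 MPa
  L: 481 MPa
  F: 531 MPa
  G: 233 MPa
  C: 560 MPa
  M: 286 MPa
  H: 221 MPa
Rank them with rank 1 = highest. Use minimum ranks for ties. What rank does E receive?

Sorted (descending): 560, 531, 482, 481, 428, 286, 233, 233, 233, 221
The 3 values of 233 occupy positions 7–9 → each gets rank 7.
E has value 233 MPa → rank 7.

7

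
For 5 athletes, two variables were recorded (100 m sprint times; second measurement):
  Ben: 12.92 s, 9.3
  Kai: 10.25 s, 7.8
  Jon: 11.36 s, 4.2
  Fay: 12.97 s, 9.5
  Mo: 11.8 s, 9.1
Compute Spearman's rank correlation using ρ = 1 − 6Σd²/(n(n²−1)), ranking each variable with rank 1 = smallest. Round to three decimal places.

Ranks of variable 1: 4, 1, 2, 5, 3
Ranks of variable 2: 4, 2, 1, 5, 3
d = r₁ − r₂: 0, -1, 1, 0, 0
d²: 0, 1, 1, 0, 0; Σd² = 2
ρ = 1 − 6·2/(5·24) = 1 − 12/120 = 0.900

0.900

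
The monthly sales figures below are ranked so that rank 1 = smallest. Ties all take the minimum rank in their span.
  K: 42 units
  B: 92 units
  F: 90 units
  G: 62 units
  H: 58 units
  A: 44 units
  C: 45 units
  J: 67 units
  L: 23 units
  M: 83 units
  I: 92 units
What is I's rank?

10

Sorted (ascending): 23, 42, 44, 45, 58, 62, 67, 83, 90, 92, 92
The 2 values of 92 occupy positions 10–11 → each gets rank 10.
I has value 92 units → rank 10.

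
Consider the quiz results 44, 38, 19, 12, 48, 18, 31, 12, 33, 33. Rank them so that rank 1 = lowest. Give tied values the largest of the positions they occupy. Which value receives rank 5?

31

Sorted (ascending): 12, 12, 18, 19, 31, 33, 33, 38, 44, 48
The 2 values of 12 occupy positions 1–2 → each gets rank 2.
The 2 values of 33 occupy positions 6–7 → each gets rank 7.
Rank 5 → value 31.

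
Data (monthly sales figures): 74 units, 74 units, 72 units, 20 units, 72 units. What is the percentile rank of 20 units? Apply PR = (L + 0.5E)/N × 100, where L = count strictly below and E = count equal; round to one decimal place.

10.0

N = 5.
Strictly below 20: 0. Equal to 20: 1.
PR = (0 + 0.5·1)/5 × 100 = 10.0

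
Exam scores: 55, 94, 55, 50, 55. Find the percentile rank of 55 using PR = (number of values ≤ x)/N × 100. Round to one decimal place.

80.0

N = 5.
Strictly below 55: 1. Equal to 55: 3.
PR = 4/5 × 100 = 80.0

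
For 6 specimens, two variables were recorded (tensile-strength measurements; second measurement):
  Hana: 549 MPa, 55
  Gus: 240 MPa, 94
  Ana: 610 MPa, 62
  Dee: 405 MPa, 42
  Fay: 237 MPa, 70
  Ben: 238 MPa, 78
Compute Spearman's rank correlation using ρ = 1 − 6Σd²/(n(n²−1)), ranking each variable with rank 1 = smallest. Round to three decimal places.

Ranks of variable 1: 5, 3, 6, 4, 1, 2
Ranks of variable 2: 2, 6, 3, 1, 4, 5
d = r₁ − r₂: 3, -3, 3, 3, -3, -3
d²: 9, 9, 9, 9, 9, 9; Σd² = 54
ρ = 1 − 6·54/(6·35) = 1 − 324/210 = -0.543

-0.543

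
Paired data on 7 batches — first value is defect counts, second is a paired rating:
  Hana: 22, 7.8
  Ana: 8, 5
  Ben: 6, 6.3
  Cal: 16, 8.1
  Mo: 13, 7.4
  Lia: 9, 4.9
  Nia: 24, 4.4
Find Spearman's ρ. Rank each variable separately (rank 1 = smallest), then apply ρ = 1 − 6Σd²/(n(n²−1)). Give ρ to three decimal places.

0.071

Ranks of variable 1: 6, 2, 1, 5, 4, 3, 7
Ranks of variable 2: 6, 3, 4, 7, 5, 2, 1
d = r₁ − r₂: 0, -1, -3, -2, -1, 1, 6
d²: 0, 1, 9, 4, 1, 1, 36; Σd² = 52
ρ = 1 − 6·52/(7·48) = 1 − 312/336 = 0.071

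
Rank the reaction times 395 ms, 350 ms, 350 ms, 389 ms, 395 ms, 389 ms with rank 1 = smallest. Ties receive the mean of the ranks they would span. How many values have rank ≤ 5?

4

Sorted (ascending): 350, 350, 389, 389, 395, 395
The 2 values of 350 occupy positions 1–2 → average rank (1+2)/2 = 1.5.
The 2 values of 389 occupy positions 3–4 → average rank (3+4)/2 = 3.5.
The 2 values of 395 occupy positions 5–6 → average rank (5+6)/2 = 5.5.
Ranks ≤ 5: {1.5, 1.5, 3.5, 3.5} → 4 values.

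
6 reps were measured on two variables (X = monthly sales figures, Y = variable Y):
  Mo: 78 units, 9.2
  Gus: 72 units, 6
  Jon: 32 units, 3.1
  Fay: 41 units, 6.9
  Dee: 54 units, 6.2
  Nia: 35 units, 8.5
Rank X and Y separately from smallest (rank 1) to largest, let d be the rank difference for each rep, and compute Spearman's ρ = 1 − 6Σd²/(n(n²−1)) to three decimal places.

Ranks of variable 1: 6, 5, 1, 3, 4, 2
Ranks of variable 2: 6, 2, 1, 4, 3, 5
d = r₁ − r₂: 0, 3, 0, -1, 1, -3
d²: 0, 9, 0, 1, 1, 9; Σd² = 20
ρ = 1 − 6·20/(6·35) = 1 − 120/210 = 0.429

0.429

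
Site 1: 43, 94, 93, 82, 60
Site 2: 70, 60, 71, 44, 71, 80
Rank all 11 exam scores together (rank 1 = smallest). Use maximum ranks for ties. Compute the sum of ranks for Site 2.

33

Sorted (ascending): 43, 44, 60, 60, 70, 71, 71, 80, 82, 93, 94
The 2 values of 60 occupy positions 3–4 → each gets rank 4.
The 2 values of 71 occupy positions 6–7 → each gets rank 7.
Site 2 values → pooled ranks: 70→5, 60→4, 71→7, 44→2, 71→7, 80→8
Rank sum = 5 + 4 + 7 + 2 + 7 + 8 = 33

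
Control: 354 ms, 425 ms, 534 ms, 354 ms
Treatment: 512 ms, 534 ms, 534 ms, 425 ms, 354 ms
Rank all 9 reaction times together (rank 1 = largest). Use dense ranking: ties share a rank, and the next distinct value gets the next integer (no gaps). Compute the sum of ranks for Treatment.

11

Sorted (descending): 534, 534, 534, 512, 425, 425, 354, 354, 354
The 3 values of 534 share dense rank 1.
The 2 values of 425 share dense rank 3.
The 3 values of 354 share dense rank 4.
Remaining distinct values take the next consecutive integers.
Treatment values → pooled ranks: 512→2, 534→1, 534→1, 425→3, 354→4
Rank sum = 2 + 1 + 1 + 3 + 4 = 11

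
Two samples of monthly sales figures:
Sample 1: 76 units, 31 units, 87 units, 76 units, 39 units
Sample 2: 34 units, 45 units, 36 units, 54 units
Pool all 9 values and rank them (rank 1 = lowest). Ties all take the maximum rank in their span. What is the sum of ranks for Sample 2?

Sorted (ascending): 31, 34, 36, 39, 45, 54, 76, 76, 87
The 2 values of 76 occupy positions 7–8 → each gets rank 8.
Sample 2 values → pooled ranks: 34→2, 45→5, 36→3, 54→6
Rank sum = 2 + 5 + 3 + 6 = 16

16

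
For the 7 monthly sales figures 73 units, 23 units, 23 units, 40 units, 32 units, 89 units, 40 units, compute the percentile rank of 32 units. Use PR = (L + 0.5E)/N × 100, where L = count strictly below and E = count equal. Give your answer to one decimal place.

N = 7.
Strictly below 32: 2. Equal to 32: 1.
PR = (2 + 0.5·1)/7 × 100 = 35.7

35.7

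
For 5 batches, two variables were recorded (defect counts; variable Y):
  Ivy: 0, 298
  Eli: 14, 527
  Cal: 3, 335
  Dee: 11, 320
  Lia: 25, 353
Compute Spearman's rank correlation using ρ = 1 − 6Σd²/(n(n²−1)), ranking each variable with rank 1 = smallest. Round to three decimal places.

0.800

Ranks of variable 1: 1, 4, 2, 3, 5
Ranks of variable 2: 1, 5, 3, 2, 4
d = r₁ − r₂: 0, -1, -1, 1, 1
d²: 0, 1, 1, 1, 1; Σd² = 4
ρ = 1 − 6·4/(5·24) = 1 − 24/120 = 0.800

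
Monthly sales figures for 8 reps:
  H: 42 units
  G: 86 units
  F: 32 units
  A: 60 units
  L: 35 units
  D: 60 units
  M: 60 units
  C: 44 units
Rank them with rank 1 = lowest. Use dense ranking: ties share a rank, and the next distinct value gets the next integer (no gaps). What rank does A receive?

5

Sorted (ascending): 32, 35, 42, 44, 60, 60, 60, 86
The 3 values of 60 share dense rank 5.
Remaining distinct values take the next consecutive integers.
A has value 60 units → rank 5.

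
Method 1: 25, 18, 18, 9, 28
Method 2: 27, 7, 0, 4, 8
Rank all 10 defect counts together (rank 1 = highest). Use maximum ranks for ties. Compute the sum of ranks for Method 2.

36

Sorted (descending): 28, 27, 25, 18, 18, 9, 8, 7, 4, 0
The 2 values of 18 occupy positions 4–5 → each gets rank 5.
Method 2 values → pooled ranks: 27→2, 7→8, 0→10, 4→9, 8→7
Rank sum = 2 + 8 + 10 + 9 + 7 = 36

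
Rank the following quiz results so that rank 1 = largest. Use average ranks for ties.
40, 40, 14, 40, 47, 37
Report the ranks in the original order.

Sorted (descending): 47, 40, 40, 40, 37, 14
The 3 values of 40 occupy positions 2–4 → average rank 3.

3, 3, 6, 3, 1, 5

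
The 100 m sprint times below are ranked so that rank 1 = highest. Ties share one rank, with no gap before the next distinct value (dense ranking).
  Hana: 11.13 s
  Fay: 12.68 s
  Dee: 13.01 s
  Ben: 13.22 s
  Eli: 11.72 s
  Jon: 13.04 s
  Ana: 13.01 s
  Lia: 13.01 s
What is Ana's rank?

3

Sorted (descending): 13.22, 13.04, 13.01, 13.01, 13.01, 12.68, 11.72, 11.13
The 3 values of 13.01 share dense rank 3.
Remaining distinct values take the next consecutive integers.
Ana has value 13.01 s → rank 3.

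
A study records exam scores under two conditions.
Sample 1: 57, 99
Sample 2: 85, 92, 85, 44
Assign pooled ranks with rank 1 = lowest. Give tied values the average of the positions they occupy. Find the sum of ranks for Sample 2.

13

Sorted (ascending): 44, 57, 85, 85, 92, 99
The 2 values of 85 occupy positions 3–4 → average rank (3+4)/2 = 3.5.
Sample 2 values → pooled ranks: 85→3.5, 92→5, 85→3.5, 44→1
Rank sum = 3.5 + 5 + 3.5 + 1 = 13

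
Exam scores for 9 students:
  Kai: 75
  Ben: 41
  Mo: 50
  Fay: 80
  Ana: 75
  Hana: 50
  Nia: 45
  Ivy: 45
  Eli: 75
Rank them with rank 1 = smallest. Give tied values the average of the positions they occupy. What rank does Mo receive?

Sorted (ascending): 41, 45, 45, 50, 50, 75, 75, 75, 80
The 2 values of 45 occupy positions 2–3 → average rank (2+3)/2 = 2.5.
The 2 values of 50 occupy positions 4–5 → average rank (4+5)/2 = 4.5.
The 3 values of 75 occupy positions 6–8 → average rank 7.
Mo has value 50 → rank 4.5.

4.5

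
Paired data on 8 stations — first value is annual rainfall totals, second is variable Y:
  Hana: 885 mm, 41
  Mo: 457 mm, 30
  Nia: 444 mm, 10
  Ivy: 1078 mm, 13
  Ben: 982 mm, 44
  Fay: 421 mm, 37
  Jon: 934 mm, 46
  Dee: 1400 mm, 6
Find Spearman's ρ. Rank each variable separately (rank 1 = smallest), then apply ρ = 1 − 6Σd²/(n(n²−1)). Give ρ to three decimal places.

-0.143

Ranks of variable 1: 4, 3, 2, 7, 6, 1, 5, 8
Ranks of variable 2: 6, 4, 2, 3, 7, 5, 8, 1
d = r₁ − r₂: -2, -1, 0, 4, -1, -4, -3, 7
d²: 4, 1, 0, 16, 1, 16, 9, 49; Σd² = 96
ρ = 1 − 6·96/(8·63) = 1 − 576/504 = -0.143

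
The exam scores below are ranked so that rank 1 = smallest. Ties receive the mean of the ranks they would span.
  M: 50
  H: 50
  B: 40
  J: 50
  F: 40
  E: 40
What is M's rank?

5

Sorted (ascending): 40, 40, 40, 50, 50, 50
The 3 values of 40 occupy positions 1–3 → average rank 2.
The 3 values of 50 occupy positions 4–6 → average rank 5.
M has value 50 → rank 5.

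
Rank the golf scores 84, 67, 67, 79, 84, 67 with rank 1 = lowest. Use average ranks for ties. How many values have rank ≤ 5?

4

Sorted (ascending): 67, 67, 67, 79, 84, 84
The 3 values of 67 occupy positions 1–3 → average rank 2.
The 2 values of 84 occupy positions 5–6 → average rank (5+6)/2 = 5.5.
Ranks ≤ 5: {2, 2, 2, 4} → 4 values.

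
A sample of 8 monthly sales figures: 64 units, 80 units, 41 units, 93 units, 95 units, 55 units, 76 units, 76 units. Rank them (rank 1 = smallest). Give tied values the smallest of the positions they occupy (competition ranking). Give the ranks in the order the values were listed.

Sorted (ascending): 41, 55, 64, 76, 76, 80, 93, 95
The 2 values of 76 occupy positions 4–5 → each gets rank 4.

3, 6, 1, 7, 8, 2, 4, 4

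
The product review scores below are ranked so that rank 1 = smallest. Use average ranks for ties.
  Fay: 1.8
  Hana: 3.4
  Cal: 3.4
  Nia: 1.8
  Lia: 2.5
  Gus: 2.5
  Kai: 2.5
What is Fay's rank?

Sorted (ascending): 1.8, 1.8, 2.5, 2.5, 2.5, 3.4, 3.4
The 2 values of 1.8 occupy positions 1–2 → average rank (1+2)/2 = 1.5.
The 3 values of 2.5 occupy positions 3–5 → average rank 4.
The 2 values of 3.4 occupy positions 6–7 → average rank (6+7)/2 = 6.5.
Fay has value 1.8 → rank 1.5.

1.5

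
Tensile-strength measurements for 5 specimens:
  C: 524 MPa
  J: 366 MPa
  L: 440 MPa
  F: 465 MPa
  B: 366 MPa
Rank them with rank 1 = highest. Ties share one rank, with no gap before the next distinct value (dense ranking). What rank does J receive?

Sorted (descending): 524, 465, 440, 366, 366
The 2 values of 366 share dense rank 4.
Remaining distinct values take the next consecutive integers.
J has value 366 MPa → rank 4.

4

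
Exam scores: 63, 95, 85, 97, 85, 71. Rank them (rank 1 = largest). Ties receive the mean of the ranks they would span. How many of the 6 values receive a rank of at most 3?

2

Sorted (descending): 97, 95, 85, 85, 71, 63
The 2 values of 85 occupy positions 3–4 → average rank (3+4)/2 = 3.5.
Ranks ≤ 3: {1, 2} → 2 values.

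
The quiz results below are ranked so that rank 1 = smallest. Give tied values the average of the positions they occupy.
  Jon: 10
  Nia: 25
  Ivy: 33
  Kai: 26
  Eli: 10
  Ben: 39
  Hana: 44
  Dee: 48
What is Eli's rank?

Sorted (ascending): 10, 10, 25, 26, 33, 39, 44, 48
The 2 values of 10 occupy positions 1–2 → average rank (1+2)/2 = 1.5.
Eli has value 10 → rank 1.5.

1.5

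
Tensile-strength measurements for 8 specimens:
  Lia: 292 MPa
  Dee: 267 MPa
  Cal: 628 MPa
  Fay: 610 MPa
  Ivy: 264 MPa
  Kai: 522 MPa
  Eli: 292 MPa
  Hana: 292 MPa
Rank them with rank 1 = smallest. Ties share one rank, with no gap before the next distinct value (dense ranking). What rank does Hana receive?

Sorted (ascending): 264, 267, 292, 292, 292, 522, 610, 628
The 3 values of 292 share dense rank 3.
Remaining distinct values take the next consecutive integers.
Hana has value 292 MPa → rank 3.

3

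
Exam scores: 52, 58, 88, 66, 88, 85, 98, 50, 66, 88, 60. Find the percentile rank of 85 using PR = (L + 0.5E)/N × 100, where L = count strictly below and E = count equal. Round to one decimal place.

N = 11.
Strictly below 85: 6. Equal to 85: 1.
PR = (6 + 0.5·1)/11 × 100 = 59.1

59.1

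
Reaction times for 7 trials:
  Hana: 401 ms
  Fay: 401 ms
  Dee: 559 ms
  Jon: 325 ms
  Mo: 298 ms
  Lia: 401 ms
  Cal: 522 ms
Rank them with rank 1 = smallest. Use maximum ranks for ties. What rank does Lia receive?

Sorted (ascending): 298, 325, 401, 401, 401, 522, 559
The 3 values of 401 occupy positions 3–5 → each gets rank 5.
Lia has value 401 ms → rank 5.

5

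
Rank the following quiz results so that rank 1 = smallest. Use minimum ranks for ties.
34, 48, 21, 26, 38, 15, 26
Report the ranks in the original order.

Sorted (ascending): 15, 21, 26, 26, 34, 38, 48
The 2 values of 26 occupy positions 3–4 → each gets rank 3.

5, 7, 2, 3, 6, 1, 3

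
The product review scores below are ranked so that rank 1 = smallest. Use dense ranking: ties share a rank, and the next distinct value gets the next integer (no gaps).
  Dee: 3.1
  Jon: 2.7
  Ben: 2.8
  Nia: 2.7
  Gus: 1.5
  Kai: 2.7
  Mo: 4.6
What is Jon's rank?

Sorted (ascending): 1.5, 2.7, 2.7, 2.7, 2.8, 3.1, 4.6
The 3 values of 2.7 share dense rank 2.
Remaining distinct values take the next consecutive integers.
Jon has value 2.7 → rank 2.

2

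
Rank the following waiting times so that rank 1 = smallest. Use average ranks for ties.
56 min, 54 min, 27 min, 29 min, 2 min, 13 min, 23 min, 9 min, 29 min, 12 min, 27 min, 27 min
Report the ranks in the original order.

12, 11, 7, 9.5, 1, 4, 5, 2, 9.5, 3, 7, 7

Sorted (ascending): 2, 9, 12, 13, 23, 27, 27, 27, 29, 29, 54, 56
The 3 values of 27 occupy positions 6–8 → average rank 7.
The 2 values of 29 occupy positions 9–10 → average rank (9+10)/2 = 9.5.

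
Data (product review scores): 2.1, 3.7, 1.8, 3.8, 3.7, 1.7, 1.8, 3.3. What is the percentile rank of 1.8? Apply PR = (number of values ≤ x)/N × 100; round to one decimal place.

37.5

N = 8.
Strictly below 1.8: 1. Equal to 1.8: 2.
PR = 3/8 × 100 = 37.5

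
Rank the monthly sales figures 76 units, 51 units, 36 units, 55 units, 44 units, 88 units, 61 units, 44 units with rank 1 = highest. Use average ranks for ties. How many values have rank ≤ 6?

5

Sorted (descending): 88, 76, 61, 55, 51, 44, 44, 36
The 2 values of 44 occupy positions 6–7 → average rank (6+7)/2 = 6.5.
Ranks ≤ 6: {1, 2, 3, 4, 5} → 5 values.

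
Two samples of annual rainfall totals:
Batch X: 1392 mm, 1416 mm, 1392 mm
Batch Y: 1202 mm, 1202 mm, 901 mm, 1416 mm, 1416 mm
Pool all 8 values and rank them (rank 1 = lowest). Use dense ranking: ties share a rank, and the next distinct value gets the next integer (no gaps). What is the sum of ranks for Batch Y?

Sorted (ascending): 901, 1202, 1202, 1392, 1392, 1416, 1416, 1416
The 2 values of 1202 share dense rank 2.
The 2 values of 1392 share dense rank 3.
The 3 values of 1416 share dense rank 4.
Remaining distinct values take the next consecutive integers.
Batch Y values → pooled ranks: 1202→2, 1202→2, 901→1, 1416→4, 1416→4
Rank sum = 2 + 2 + 1 + 4 + 4 = 13

13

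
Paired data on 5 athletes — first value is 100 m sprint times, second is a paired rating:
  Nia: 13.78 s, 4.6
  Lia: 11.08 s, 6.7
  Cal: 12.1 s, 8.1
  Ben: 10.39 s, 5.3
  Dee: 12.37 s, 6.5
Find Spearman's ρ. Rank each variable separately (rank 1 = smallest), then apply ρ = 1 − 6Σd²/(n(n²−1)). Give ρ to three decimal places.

Ranks of variable 1: 5, 2, 3, 1, 4
Ranks of variable 2: 1, 4, 5, 2, 3
d = r₁ − r₂: 4, -2, -2, -1, 1
d²: 16, 4, 4, 1, 1; Σd² = 26
ρ = 1 − 6·26/(5·24) = 1 − 156/120 = -0.300

-0.300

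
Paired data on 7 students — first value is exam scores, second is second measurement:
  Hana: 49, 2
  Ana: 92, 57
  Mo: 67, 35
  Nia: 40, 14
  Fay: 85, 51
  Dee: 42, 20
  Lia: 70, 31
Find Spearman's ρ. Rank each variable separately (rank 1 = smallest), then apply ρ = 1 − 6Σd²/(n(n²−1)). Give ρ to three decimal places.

0.857

Ranks of variable 1: 3, 7, 4, 1, 6, 2, 5
Ranks of variable 2: 1, 7, 5, 2, 6, 3, 4
d = r₁ − r₂: 2, 0, -1, -1, 0, -1, 1
d²: 4, 0, 1, 1, 0, 1, 1; Σd² = 8
ρ = 1 − 6·8/(7·48) = 1 − 48/336 = 0.857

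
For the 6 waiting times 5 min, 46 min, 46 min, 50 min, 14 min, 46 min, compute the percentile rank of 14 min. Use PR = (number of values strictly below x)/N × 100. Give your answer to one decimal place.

N = 6.
Strictly below 14: 1. Equal to 14: 1.
PR = 1/6 × 100 = 16.7

16.7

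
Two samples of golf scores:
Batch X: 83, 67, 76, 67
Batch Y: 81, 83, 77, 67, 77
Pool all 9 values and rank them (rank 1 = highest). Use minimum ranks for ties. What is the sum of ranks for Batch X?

21

Sorted (descending): 83, 83, 81, 77, 77, 76, 67, 67, 67
The 2 values of 83 occupy positions 1–2 → each gets rank 1.
The 2 values of 77 occupy positions 4–5 → each gets rank 4.
The 3 values of 67 occupy positions 7–9 → each gets rank 7.
Batch X values → pooled ranks: 83→1, 67→7, 76→6, 67→7
Rank sum = 1 + 7 + 6 + 7 = 21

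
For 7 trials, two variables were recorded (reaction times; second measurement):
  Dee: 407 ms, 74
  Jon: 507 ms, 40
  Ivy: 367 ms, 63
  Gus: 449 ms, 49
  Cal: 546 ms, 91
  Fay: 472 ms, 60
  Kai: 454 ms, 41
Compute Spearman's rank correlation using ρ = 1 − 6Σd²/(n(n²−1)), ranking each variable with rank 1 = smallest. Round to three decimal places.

-0.107

Ranks of variable 1: 2, 6, 1, 3, 7, 5, 4
Ranks of variable 2: 6, 1, 5, 3, 7, 4, 2
d = r₁ − r₂: -4, 5, -4, 0, 0, 1, 2
d²: 16, 25, 16, 0, 0, 1, 4; Σd² = 62
ρ = 1 − 6·62/(7·48) = 1 − 372/336 = -0.107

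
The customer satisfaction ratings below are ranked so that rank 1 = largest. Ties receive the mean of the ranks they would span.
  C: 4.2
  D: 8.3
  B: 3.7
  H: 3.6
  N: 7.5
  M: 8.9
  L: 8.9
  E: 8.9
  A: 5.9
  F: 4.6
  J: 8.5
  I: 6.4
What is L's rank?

Sorted (descending): 8.9, 8.9, 8.9, 8.5, 8.3, 7.5, 6.4, 5.9, 4.6, 4.2, 3.7, 3.6
The 3 values of 8.9 occupy positions 1–3 → average rank 2.
L has value 8.9 → rank 2.

2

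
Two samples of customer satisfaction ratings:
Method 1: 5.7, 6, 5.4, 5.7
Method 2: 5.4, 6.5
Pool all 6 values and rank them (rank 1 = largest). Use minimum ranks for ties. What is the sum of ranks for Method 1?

13

Sorted (descending): 6.5, 6, 5.7, 5.7, 5.4, 5.4
The 2 values of 5.7 occupy positions 3–4 → each gets rank 3.
The 2 values of 5.4 occupy positions 5–6 → each gets rank 5.
Method 1 values → pooled ranks: 5.7→3, 6→2, 5.4→5, 5.7→3
Rank sum = 3 + 2 + 5 + 3 = 13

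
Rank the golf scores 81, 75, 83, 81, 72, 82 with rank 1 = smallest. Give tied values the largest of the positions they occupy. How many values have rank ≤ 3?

2

Sorted (ascending): 72, 75, 81, 81, 82, 83
The 2 values of 81 occupy positions 3–4 → each gets rank 4.
Ranks ≤ 3: {1, 2} → 2 values.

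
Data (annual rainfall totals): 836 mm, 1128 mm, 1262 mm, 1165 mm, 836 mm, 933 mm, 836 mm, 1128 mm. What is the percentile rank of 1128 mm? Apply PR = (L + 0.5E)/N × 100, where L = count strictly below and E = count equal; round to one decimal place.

N = 8.
Strictly below 1128: 4. Equal to 1128: 2.
PR = (4 + 0.5·2)/8 × 100 = 62.5

62.5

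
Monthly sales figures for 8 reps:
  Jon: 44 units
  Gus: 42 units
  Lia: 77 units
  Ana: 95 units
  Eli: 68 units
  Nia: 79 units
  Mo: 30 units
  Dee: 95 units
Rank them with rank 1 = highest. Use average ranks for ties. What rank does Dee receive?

1.5

Sorted (descending): 95, 95, 79, 77, 68, 44, 42, 30
The 2 values of 95 occupy positions 1–2 → average rank (1+2)/2 = 1.5.
Dee has value 95 units → rank 1.5.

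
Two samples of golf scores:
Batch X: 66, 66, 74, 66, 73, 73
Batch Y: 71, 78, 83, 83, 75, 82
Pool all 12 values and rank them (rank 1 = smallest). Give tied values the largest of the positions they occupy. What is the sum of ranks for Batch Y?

55

Sorted (ascending): 66, 66, 66, 71, 73, 73, 74, 75, 78, 82, 83, 83
The 3 values of 66 occupy positions 1–3 → each gets rank 3.
The 2 values of 73 occupy positions 5–6 → each gets rank 6.
The 2 values of 83 occupy positions 11–12 → each gets rank 12.
Batch Y values → pooled ranks: 71→4, 78→9, 83→12, 83→12, 75→8, 82→10
Rank sum = 4 + 9 + 12 + 12 + 8 + 10 = 55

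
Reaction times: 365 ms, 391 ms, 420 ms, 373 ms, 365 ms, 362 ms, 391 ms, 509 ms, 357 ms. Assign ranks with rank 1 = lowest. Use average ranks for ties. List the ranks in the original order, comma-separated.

3.5, 6.5, 8, 5, 3.5, 2, 6.5, 9, 1

Sorted (ascending): 357, 362, 365, 365, 373, 391, 391, 420, 509
The 2 values of 365 occupy positions 3–4 → average rank (3+4)/2 = 3.5.
The 2 values of 391 occupy positions 6–7 → average rank (6+7)/2 = 6.5.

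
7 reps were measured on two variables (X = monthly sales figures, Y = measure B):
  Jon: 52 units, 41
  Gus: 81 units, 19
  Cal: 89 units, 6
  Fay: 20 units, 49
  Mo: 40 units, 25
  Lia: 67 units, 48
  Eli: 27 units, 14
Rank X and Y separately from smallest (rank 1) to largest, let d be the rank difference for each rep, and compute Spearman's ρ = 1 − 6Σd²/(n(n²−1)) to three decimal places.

-0.500

Ranks of variable 1: 4, 6, 7, 1, 3, 5, 2
Ranks of variable 2: 5, 3, 1, 7, 4, 6, 2
d = r₁ − r₂: -1, 3, 6, -6, -1, -1, 0
d²: 1, 9, 36, 36, 1, 1, 0; Σd² = 84
ρ = 1 − 6·84/(7·48) = 1 − 504/336 = -0.500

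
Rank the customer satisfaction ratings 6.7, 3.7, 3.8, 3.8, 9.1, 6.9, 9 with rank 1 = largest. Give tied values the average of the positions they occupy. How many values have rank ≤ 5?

4

Sorted (descending): 9.1, 9, 6.9, 6.7, 3.8, 3.8, 3.7
The 2 values of 3.8 occupy positions 5–6 → average rank (5+6)/2 = 5.5.
Ranks ≤ 5: {1, 2, 3, 4} → 4 values.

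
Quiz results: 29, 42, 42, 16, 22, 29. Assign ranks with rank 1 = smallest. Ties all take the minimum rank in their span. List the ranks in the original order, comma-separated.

3, 5, 5, 1, 2, 3

Sorted (ascending): 16, 22, 29, 29, 42, 42
The 2 values of 29 occupy positions 3–4 → each gets rank 3.
The 2 values of 42 occupy positions 5–6 → each gets rank 5.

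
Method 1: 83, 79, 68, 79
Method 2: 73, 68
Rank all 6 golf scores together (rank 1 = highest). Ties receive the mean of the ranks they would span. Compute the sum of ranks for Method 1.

11.5

Sorted (descending): 83, 79, 79, 73, 68, 68
The 2 values of 79 occupy positions 2–3 → average rank (2+3)/2 = 2.5.
The 2 values of 68 occupy positions 5–6 → average rank (5+6)/2 = 5.5.
Method 1 values → pooled ranks: 83→1, 79→2.5, 68→5.5, 79→2.5
Rank sum = 1 + 2.5 + 5.5 + 2.5 = 11.5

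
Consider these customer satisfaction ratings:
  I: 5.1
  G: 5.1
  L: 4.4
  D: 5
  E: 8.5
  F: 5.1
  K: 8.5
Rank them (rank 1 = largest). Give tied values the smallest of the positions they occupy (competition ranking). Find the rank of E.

1

Sorted (descending): 8.5, 8.5, 5.1, 5.1, 5.1, 5, 4.4
The 2 values of 8.5 occupy positions 1–2 → each gets rank 1.
The 3 values of 5.1 occupy positions 3–5 → each gets rank 3.
E has value 8.5 → rank 1.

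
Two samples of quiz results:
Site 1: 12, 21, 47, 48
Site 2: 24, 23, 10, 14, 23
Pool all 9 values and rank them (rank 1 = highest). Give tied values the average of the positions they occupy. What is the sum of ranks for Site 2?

Sorted (descending): 48, 47, 24, 23, 23, 21, 14, 12, 10
The 2 values of 23 occupy positions 4–5 → average rank (4+5)/2 = 4.5.
Site 2 values → pooled ranks: 24→3, 23→4.5, 10→9, 14→7, 23→4.5
Rank sum = 3 + 4.5 + 9 + 7 + 4.5 = 28

28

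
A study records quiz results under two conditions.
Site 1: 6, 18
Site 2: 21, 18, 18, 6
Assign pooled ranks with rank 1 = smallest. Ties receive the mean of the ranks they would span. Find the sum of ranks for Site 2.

15.5

Sorted (ascending): 6, 6, 18, 18, 18, 21
The 2 values of 6 occupy positions 1–2 → average rank (1+2)/2 = 1.5.
The 3 values of 18 occupy positions 3–5 → average rank 4.
Site 2 values → pooled ranks: 21→6, 18→4, 18→4, 6→1.5
Rank sum = 6 + 4 + 4 + 1.5 = 15.5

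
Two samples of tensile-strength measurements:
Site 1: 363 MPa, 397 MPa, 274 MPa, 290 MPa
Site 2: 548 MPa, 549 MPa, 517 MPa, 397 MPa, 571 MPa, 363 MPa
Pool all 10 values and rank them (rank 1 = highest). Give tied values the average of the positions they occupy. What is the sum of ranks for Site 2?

23

Sorted (descending): 571, 549, 548, 517, 397, 397, 363, 363, 290, 274
The 2 values of 397 occupy positions 5–6 → average rank (5+6)/2 = 5.5.
The 2 values of 363 occupy positions 7–8 → average rank (7+8)/2 = 7.5.
Site 2 values → pooled ranks: 548→3, 549→2, 517→4, 397→5.5, 571→1, 363→7.5
Rank sum = 3 + 2 + 4 + 5.5 + 1 + 7.5 = 23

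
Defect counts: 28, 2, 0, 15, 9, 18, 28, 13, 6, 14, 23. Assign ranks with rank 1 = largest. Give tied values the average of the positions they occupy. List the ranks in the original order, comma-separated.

Sorted (descending): 28, 28, 23, 18, 15, 14, 13, 9, 6, 2, 0
The 2 values of 28 occupy positions 1–2 → average rank (1+2)/2 = 1.5.

1.5, 10, 11, 5, 8, 4, 1.5, 7, 9, 6, 3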